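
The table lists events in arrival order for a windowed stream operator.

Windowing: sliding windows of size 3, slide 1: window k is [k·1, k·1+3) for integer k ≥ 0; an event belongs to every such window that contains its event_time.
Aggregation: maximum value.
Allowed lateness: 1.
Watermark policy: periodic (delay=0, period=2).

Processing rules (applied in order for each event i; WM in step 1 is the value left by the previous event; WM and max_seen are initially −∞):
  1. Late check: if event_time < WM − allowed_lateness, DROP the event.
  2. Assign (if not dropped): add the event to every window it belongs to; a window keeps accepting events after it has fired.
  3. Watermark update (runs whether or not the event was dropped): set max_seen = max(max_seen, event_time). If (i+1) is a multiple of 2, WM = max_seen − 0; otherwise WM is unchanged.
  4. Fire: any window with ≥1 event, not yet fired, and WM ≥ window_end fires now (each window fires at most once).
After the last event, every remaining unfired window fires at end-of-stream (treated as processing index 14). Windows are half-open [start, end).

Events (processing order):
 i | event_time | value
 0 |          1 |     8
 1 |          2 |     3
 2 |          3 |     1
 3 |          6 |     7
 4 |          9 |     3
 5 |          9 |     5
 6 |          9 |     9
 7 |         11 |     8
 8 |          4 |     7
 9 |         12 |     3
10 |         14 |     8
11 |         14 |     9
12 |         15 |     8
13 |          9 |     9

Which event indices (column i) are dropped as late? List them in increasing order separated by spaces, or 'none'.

i=0 t=1 v=8: → [1,4),[0,3); WM=−∞
i=1 t=2 v=3: → [2,5),[1,4),[0,3); WM=2
i=2 t=3 v=1: → [3,6),[2,5),[1,4); WM=2
i=3 t=6 v=7: → [6,9),[5,8),[4,7); WM=6; [0,3) fires=8 [1,4) fires=8 [2,5) fires=3 [3,6) fires=1
i=4 t=9 v=3: → [9,12),[8,11),[7,10); WM=6
i=5 t=9 v=5: → [9,12),[8,11),[7,10); WM=9; [4,7) fires=7 [5,8) fires=7 [6,9) fires=7
i=6 t=9 v=9: → [9,12),[8,11),[7,10); WM=9
i=7 t=11 v=8: → [11,14),[10,13),[9,12); WM=11; [7,10) fires=9 [8,11) fires=9
i=8 t=4 v=7: DROP (t<11-1); WM=11
i=9 t=12 v=3: → [12,15),[11,14),[10,13); WM=12; [9,12) fires=9
i=10 t=14 v=8: → [14,17),[13,16),[12,15); WM=12
i=11 t=14 v=9: → [14,17),[13,16),[12,15); WM=14; [10,13) fires=8 [11,14) fires=8
i=12 t=15 v=8: → [15,18),[14,17),[13,16); WM=14
i=13 t=9 v=9: DROP (t<14-1); WM=15; [12,15) fires=9

8 13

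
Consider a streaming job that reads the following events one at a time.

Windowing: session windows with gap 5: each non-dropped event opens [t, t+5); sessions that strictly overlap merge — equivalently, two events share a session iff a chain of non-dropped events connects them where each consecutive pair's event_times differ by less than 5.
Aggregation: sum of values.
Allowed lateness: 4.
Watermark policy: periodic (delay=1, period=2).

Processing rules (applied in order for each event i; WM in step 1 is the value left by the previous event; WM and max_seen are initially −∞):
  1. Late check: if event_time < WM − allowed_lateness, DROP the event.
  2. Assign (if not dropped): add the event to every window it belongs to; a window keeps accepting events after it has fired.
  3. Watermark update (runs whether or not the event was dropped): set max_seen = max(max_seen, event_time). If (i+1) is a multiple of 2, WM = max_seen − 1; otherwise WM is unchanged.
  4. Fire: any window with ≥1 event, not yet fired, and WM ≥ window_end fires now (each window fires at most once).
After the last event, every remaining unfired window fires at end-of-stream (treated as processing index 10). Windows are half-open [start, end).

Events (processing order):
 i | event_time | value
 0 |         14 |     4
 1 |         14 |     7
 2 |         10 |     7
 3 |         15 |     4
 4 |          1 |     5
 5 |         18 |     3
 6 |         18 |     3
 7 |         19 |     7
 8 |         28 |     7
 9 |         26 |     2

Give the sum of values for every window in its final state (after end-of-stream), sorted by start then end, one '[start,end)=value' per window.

i=0 t=14 v=4: → [14,19); WM=−∞
i=1 t=14 v=7: → [14,19); WM=13
i=2 t=10 v=7: → [10,19); WM=13
i=3 t=15 v=4: → [10,20); WM=14
i=4 t=1 v=5: DROP (t<14-4); WM=14
i=5 t=18 v=3: → [10,23); WM=17
i=6 t=18 v=3: → [10,23); WM=17
i=7 t=19 v=7: → [10,24); WM=18
i=8 t=28 v=7: → [28,33); WM=18
i=9 t=26 v=2: → [26,33); WM=27

[10,24)=35 [26,33)=9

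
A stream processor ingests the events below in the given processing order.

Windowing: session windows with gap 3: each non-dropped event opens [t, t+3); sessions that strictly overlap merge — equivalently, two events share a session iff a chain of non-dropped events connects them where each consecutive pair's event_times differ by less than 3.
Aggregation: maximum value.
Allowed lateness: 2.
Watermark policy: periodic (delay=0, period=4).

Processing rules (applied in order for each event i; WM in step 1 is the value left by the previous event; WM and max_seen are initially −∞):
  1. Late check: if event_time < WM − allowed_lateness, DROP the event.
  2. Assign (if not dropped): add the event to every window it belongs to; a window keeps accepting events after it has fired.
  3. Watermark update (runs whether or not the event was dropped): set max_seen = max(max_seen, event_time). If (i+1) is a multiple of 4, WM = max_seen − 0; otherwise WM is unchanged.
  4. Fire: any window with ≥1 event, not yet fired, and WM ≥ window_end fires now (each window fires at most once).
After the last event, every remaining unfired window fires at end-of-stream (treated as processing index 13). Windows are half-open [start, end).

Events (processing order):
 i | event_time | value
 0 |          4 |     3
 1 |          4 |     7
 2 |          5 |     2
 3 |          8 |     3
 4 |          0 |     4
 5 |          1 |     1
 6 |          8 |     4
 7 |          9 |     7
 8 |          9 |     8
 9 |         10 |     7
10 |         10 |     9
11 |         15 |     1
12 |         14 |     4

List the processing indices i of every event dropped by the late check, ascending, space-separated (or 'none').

i=0 t=4 v=3: → [4,7); WM=−∞
i=1 t=4 v=7: → [4,7); WM=−∞
i=2 t=5 v=2: → [4,8); WM=−∞
i=3 t=8 v=3: → [8,11); WM=8
i=4 t=0 v=4: DROP (t<8-2); WM=8
i=5 t=1 v=1: DROP (t<8-2); WM=8
i=6 t=8 v=4: → [8,11); WM=8
i=7 t=9 v=7: → [8,12); WM=9
i=8 t=9 v=8: → [8,12); WM=9
i=9 t=10 v=7: → [8,13); WM=9
i=10 t=10 v=9: → [8,13); WM=9
i=11 t=15 v=1: → [15,18); WM=15
i=12 t=14 v=4: → [14,18); WM=15

4 5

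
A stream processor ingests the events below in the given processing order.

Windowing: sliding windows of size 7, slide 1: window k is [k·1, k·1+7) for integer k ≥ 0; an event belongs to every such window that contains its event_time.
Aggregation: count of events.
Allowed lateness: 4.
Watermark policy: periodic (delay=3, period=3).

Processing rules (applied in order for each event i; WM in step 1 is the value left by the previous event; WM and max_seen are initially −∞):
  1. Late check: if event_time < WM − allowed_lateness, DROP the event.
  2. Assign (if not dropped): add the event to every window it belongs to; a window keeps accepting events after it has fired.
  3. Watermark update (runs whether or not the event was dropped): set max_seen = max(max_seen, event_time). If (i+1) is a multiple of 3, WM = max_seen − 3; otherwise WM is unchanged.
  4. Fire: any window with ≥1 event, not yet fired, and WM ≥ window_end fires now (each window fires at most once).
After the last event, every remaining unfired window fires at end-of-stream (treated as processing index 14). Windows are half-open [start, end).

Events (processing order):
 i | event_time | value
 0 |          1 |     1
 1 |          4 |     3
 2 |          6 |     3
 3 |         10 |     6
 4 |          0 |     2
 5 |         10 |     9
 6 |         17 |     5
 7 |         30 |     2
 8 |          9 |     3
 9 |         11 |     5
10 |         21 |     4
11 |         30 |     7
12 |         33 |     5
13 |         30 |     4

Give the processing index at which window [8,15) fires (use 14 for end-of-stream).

8

i=0 t=1 v=1: → [1,8),[0,7); WM=−∞
i=1 t=4 v=3: → [4,11),[3,10),[2,9),[1,8),[0,7); WM=−∞
i=2 t=6 v=3: → [6,13),[5,12),[4,11),[3,10),[2,9),[1,8),[0,7); WM=3
i=3 t=10 v=6: → [10,17),[9,16),[8,15),[7,14),[6,13),[5,12),[4,11); WM=3
i=4 t=0 v=2: → [0,7); WM=3
i=5 t=10 v=9: → [10,17),[9,16),[8,15),[7,14),[6,13),[5,12),[4,11); WM=7; [0,7) fires=4
i=6 t=17 v=5: → [17,24),[16,23),[15,22),[14,21),[13,20),[12,19),[11,18); WM=7
i=7 t=30 v=2: → [30,37),[29,36),[28,35),[27,34),[26,33),[25,32),[24,31); WM=7
i=8 t=9 v=3: → [9,16),[8,15),[7,14),[6,13),[5,12),[4,11),[3,10); WM=27; [1,8) fires=3 [2,9) fires=2 [3,10) fires=3 [4,11) fires=5 [5,12) fires=4 [6,13) fires=4 [7,14) fires=3 [8,15) fires=3 [9,16) fires=3 [10,17) fires=2 [11,18) fires=1 [12,19) fires=1 [13,20) fires=1 [14,21) fires=1 [15,22) fires=1 [16,23) fires=1 [17,24) fires=1
i=9 t=11 v=5: DROP (t<27-4); WM=27
i=10 t=21 v=4: DROP (t<27-4); WM=27
i=11 t=30 v=7: → [30,37),[29,36),[28,35),[27,34),[26,33),[25,32),[24,31); WM=27
i=12 t=33 v=5: → [33,40),[32,39),[31,38),[30,37),[29,36),[28,35),[27,34); WM=27
i=13 t=30 v=4: → [30,37),[29,36),[28,35),[27,34),[26,33),[25,32),[24,31); WM=27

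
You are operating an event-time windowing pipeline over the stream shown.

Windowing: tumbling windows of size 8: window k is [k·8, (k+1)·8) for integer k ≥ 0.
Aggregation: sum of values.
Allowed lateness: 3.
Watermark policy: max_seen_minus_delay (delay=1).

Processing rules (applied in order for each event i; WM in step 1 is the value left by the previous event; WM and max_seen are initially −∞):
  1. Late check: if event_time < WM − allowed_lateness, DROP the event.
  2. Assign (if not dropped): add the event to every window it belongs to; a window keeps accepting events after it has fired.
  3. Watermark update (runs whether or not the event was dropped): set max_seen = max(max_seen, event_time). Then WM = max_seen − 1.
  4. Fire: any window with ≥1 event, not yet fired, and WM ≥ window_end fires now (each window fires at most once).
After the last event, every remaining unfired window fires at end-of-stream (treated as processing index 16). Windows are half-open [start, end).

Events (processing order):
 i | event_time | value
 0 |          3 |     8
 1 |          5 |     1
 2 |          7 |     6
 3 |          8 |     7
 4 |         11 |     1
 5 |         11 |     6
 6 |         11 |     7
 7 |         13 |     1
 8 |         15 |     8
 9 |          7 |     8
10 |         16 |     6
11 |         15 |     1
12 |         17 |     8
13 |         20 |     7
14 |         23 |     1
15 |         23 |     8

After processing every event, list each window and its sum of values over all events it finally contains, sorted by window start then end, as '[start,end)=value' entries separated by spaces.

[0,8)=15 [8,16)=31 [16,24)=30

i=0 t=3 v=8: → [0,8); WM=2
i=1 t=5 v=1: → [0,8); WM=4
i=2 t=7 v=6: → [0,8); WM=6
i=3 t=8 v=7: → [8,16); WM=7
i=4 t=11 v=1: → [8,16); WM=10; [0,8) fires=15
i=5 t=11 v=6: → [8,16); WM=10
i=6 t=11 v=7: → [8,16); WM=10
i=7 t=13 v=1: → [8,16); WM=12
i=8 t=15 v=8: → [8,16); WM=14
i=9 t=7 v=8: DROP (t<14-3); WM=14
i=10 t=16 v=6: → [16,24); WM=15
i=11 t=15 v=1: → [8,16); WM=15
i=12 t=17 v=8: → [16,24); WM=16; [8,16) fires=31
i=13 t=20 v=7: → [16,24); WM=19
i=14 t=23 v=1: → [16,24); WM=22
i=15 t=23 v=8: → [16,24); WM=22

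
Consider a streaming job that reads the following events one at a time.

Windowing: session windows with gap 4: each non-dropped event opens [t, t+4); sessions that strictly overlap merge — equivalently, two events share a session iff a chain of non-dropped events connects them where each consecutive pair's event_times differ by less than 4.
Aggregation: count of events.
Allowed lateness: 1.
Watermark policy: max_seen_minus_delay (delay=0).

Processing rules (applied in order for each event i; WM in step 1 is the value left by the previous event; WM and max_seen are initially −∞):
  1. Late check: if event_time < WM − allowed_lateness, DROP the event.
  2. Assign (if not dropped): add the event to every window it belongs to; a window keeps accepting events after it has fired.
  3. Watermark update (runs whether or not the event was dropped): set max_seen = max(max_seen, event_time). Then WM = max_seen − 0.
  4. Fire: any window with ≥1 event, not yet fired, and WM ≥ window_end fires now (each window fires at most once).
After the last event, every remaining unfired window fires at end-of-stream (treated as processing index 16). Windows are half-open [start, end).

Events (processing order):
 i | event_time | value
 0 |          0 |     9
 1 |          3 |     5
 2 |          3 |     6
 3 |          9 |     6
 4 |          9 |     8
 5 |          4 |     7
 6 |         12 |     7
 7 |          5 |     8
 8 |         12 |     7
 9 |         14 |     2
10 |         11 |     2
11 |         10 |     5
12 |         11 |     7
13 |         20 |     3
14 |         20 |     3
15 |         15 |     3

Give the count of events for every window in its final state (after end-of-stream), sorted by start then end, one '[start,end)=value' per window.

i=0 t=0 v=9: → [0,4); WM=0
i=1 t=3 v=5: → [0,7); WM=3
i=2 t=3 v=6: → [0,7); WM=3
i=3 t=9 v=6: → [9,13); WM=9
i=4 t=9 v=8: → [9,13); WM=9
i=5 t=4 v=7: DROP (t<9-1); WM=9
i=6 t=12 v=7: → [9,16); WM=12
i=7 t=5 v=8: DROP (t<12-1); WM=12
i=8 t=12 v=7: → [9,16); WM=12
i=9 t=14 v=2: → [9,18); WM=14
i=10 t=11 v=2: DROP (t<14-1); WM=14
i=11 t=10 v=5: DROP (t<14-1); WM=14
i=12 t=11 v=7: DROP (t<14-1); WM=14
i=13 t=20 v=3: → [20,24); WM=20
i=14 t=20 v=3: → [20,24); WM=20
i=15 t=15 v=3: DROP (t<20-1); WM=20

[0,7)=3 [9,18)=5 [20,24)=2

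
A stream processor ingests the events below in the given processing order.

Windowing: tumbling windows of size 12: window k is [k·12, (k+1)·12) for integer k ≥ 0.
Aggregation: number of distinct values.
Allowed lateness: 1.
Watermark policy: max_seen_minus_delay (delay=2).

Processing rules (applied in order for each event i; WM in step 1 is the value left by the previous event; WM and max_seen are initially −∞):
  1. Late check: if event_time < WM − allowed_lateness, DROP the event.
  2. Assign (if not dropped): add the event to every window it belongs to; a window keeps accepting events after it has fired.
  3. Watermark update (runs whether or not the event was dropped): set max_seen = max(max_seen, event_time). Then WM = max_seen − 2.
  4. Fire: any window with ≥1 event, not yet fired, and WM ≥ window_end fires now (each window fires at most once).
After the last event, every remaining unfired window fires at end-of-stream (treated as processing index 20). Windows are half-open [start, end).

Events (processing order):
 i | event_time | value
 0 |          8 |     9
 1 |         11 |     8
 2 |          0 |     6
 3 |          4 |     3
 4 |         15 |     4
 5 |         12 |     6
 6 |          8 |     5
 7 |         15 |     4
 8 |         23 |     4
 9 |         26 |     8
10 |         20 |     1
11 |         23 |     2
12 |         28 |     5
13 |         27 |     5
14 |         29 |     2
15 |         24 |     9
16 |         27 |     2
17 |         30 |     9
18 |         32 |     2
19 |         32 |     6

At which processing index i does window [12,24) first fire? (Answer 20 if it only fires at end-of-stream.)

i=0 t=8 v=9: → [0,12); WM=6
i=1 t=11 v=8: → [0,12); WM=9
i=2 t=0 v=6: DROP (t<9-1); WM=9
i=3 t=4 v=3: DROP (t<9-1); WM=9
i=4 t=15 v=4: → [12,24); WM=13; [0,12) fires=2
i=5 t=12 v=6: → [12,24); WM=13
i=6 t=8 v=5: DROP (t<13-1); WM=13
i=7 t=15 v=4: → [12,24); WM=13
i=8 t=23 v=4: → [12,24); WM=21
i=9 t=26 v=8: → [24,36); WM=24; [12,24) fires=2
i=10 t=20 v=1: DROP (t<24-1); WM=24
i=11 t=23 v=2: → [12,24); WM=24
i=12 t=28 v=5: → [24,36); WM=26
i=13 t=27 v=5: → [24,36); WM=26
i=14 t=29 v=2: → [24,36); WM=27
i=15 t=24 v=9: DROP (t<27-1); WM=27
i=16 t=27 v=2: → [24,36); WM=27
i=17 t=30 v=9: → [24,36); WM=28
i=18 t=32 v=2: → [24,36); WM=30
i=19 t=32 v=6: → [24,36); WM=30

9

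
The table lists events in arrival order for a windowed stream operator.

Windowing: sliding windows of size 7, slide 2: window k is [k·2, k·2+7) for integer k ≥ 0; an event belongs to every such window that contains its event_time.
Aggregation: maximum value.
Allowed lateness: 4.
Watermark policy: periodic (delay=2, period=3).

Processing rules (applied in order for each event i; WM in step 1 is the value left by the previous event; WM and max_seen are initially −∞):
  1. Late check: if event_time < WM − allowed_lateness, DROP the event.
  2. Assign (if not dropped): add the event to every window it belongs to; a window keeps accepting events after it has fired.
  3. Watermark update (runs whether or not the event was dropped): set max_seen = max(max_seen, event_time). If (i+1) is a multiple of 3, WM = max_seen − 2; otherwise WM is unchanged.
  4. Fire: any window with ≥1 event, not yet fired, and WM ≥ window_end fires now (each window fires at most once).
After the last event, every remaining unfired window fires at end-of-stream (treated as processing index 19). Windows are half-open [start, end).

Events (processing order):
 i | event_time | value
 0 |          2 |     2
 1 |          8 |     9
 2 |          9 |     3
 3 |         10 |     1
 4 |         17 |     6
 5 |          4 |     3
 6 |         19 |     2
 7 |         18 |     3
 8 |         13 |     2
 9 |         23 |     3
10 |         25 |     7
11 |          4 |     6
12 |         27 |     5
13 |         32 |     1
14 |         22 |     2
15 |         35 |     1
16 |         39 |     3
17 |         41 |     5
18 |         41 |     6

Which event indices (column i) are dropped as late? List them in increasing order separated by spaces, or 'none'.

11

i=0 t=2 v=2: → [2,9),[0,7); WM=−∞
i=1 t=8 v=9: → [8,15),[6,13),[4,11),[2,9); WM=−∞
i=2 t=9 v=3: → [8,15),[6,13),[4,11); WM=7; [0,7) fires=2
i=3 t=10 v=1: → [10,17),[8,15),[6,13),[4,11); WM=7
i=4 t=17 v=6: → [16,23),[14,21),[12,19); WM=7
i=5 t=4 v=3: → [4,11),[2,9),[0,7); WM=15; [2,9) fires=9 [4,11) fires=9 [6,13) fires=9 [8,15) fires=9
i=6 t=19 v=2: → [18,25),[16,23),[14,21); WM=15
i=7 t=18 v=3: → [18,25),[16,23),[14,21),[12,19); WM=15
i=8 t=13 v=2: → [12,19),[10,17),[8,15); WM=17; [10,17) fires=2
i=9 t=23 v=3: → [22,29),[20,27),[18,25); WM=17
i=10 t=25 v=7: → [24,31),[22,29),[20,27); WM=17
i=11 t=4 v=6: DROP (t<17-4); WM=23; [12,19) fires=6 [14,21) fires=6 [16,23) fires=6
i=12 t=27 v=5: → [26,33),[24,31),[22,29); WM=23
i=13 t=32 v=1: → [32,39),[30,37),[28,35),[26,33); WM=23
i=14 t=22 v=2: → [22,29),[20,27),[18,25),[16,23); WM=30; [18,25) fires=3 [20,27) fires=7 [22,29) fires=7
i=15 t=35 v=1: → [34,41),[32,39),[30,37); WM=30
i=16 t=39 v=3: → [38,45),[36,43),[34,41); WM=30
i=17 t=41 v=5: → [40,47),[38,45),[36,43); WM=39; [24,31) fires=7 [26,33) fires=5 [28,35) fires=1 [30,37) fires=1 [32,39) fires=1
i=18 t=41 v=6: → [40,47),[38,45),[36,43); WM=39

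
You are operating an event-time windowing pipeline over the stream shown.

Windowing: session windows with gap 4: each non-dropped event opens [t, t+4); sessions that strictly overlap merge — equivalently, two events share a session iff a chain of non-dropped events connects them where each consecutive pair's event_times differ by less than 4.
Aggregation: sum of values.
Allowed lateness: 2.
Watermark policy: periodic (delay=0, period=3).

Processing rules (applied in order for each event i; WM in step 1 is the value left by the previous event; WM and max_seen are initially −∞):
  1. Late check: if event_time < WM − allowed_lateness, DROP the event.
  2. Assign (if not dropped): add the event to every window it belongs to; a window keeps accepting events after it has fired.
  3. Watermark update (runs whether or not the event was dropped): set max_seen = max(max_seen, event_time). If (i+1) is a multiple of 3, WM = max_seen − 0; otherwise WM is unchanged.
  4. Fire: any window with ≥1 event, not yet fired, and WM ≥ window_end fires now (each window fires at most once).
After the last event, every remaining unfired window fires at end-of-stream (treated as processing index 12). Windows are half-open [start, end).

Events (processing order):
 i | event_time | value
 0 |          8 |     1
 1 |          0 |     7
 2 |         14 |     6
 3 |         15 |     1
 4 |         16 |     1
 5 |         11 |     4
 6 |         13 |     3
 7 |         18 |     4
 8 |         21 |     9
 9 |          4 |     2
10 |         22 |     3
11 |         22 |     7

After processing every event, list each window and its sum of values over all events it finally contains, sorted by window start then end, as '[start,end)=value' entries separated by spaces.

[0,4)=7 [8,12)=1 [14,26)=31

i=0 t=8 v=1: → [8,12); WM=−∞
i=1 t=0 v=7: → [0,4); WM=−∞
i=2 t=14 v=6: → [14,18); WM=14
i=3 t=15 v=1: → [14,19); WM=14
i=4 t=16 v=1: → [14,20); WM=14
i=5 t=11 v=4: DROP (t<14-2); WM=16
i=6 t=13 v=3: DROP (t<16-2); WM=16
i=7 t=18 v=4: → [14,22); WM=16
i=8 t=21 v=9: → [14,25); WM=21
i=9 t=4 v=2: DROP (t<21-2); WM=21
i=10 t=22 v=3: → [14,26); WM=21
i=11 t=22 v=7: → [14,26); WM=22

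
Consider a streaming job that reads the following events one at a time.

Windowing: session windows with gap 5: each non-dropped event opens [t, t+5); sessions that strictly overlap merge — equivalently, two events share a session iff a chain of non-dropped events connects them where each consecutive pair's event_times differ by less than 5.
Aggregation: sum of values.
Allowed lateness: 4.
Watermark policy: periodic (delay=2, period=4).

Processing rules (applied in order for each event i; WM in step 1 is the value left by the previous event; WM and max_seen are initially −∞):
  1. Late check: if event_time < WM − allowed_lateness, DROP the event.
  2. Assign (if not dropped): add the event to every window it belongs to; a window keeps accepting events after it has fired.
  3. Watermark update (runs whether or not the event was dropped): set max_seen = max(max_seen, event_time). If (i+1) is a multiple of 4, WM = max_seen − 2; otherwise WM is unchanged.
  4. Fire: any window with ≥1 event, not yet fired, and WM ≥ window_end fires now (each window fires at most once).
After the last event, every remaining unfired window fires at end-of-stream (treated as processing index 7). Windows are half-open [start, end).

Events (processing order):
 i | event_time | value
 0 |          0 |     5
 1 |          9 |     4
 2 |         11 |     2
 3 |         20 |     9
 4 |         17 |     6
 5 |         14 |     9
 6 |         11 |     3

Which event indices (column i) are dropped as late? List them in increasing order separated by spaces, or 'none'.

6

i=0 t=0 v=5: → [0,5); WM=−∞
i=1 t=9 v=4: → [9,14); WM=−∞
i=2 t=11 v=2: → [9,16); WM=−∞
i=3 t=20 v=9: → [20,25); WM=18
i=4 t=17 v=6: → [17,25); WM=18
i=5 t=14 v=9: → [9,25); WM=18
i=6 t=11 v=3: DROP (t<18-4); WM=18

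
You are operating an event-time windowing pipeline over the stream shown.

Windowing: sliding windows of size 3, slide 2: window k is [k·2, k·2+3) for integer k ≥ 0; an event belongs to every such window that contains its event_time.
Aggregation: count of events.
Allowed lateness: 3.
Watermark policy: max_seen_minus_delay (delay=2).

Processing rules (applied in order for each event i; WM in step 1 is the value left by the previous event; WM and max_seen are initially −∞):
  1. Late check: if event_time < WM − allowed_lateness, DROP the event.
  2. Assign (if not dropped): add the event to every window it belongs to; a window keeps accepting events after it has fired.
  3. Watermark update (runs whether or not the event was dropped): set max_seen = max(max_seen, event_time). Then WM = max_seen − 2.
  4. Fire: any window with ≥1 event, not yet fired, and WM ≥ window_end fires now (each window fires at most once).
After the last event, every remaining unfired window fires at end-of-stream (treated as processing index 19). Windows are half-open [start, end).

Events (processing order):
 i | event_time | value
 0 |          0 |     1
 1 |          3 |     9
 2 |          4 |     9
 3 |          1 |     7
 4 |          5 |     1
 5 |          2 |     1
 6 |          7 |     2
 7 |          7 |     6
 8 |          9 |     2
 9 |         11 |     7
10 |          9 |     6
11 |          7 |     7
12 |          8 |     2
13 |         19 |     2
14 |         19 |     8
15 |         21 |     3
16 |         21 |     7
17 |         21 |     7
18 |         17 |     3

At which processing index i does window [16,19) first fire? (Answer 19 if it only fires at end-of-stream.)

i=0 t=0 v=1: → [0,3); WM=-2
i=1 t=3 v=9: → [2,5); WM=1
i=2 t=4 v=9: → [4,7),[2,5); WM=2
i=3 t=1 v=7: → [0,3); WM=2
i=4 t=5 v=1: → [4,7); WM=3; [0,3) fires=2
i=5 t=2 v=1: → [2,5),[0,3); WM=3
i=6 t=7 v=2: → [6,9); WM=5; [2,5) fires=3
i=7 t=7 v=6: → [6,9); WM=5
i=8 t=9 v=2: → [8,11); WM=7; [4,7) fires=2
i=9 t=11 v=7: → [10,13); WM=9; [6,9) fires=2
i=10 t=9 v=6: → [8,11); WM=9
i=11 t=7 v=7: → [6,9); WM=9
i=12 t=8 v=2: → [8,11),[6,9); WM=9
i=13 t=19 v=2: → [18,21); WM=17; [8,11) fires=3 [10,13) fires=1
i=14 t=19 v=8: → [18,21); WM=17
i=15 t=21 v=3: → [20,23); WM=19
i=16 t=21 v=7: → [20,23); WM=19
i=17 t=21 v=7: → [20,23); WM=19
i=18 t=17 v=3: → [16,19); WM=19; [16,19) fires=1

18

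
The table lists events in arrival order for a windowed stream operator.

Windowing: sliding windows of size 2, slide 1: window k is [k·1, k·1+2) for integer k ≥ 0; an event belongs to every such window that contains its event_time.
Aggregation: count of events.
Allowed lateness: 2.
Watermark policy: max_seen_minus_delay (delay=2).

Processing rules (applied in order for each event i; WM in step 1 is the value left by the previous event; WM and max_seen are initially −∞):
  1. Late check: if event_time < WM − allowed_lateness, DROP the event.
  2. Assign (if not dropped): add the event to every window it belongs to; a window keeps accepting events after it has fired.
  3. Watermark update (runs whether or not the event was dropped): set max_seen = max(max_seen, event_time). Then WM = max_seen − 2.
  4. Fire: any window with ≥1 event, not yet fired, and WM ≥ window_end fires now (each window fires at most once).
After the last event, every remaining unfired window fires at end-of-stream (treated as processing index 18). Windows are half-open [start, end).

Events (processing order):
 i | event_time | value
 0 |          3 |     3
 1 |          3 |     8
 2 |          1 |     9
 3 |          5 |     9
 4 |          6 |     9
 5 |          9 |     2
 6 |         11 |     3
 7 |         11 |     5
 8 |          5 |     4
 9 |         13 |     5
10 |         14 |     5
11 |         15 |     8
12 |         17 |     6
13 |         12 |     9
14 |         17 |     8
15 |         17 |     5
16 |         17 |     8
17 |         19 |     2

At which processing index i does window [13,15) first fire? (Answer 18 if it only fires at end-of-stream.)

12

i=0 t=3 v=3: → [3,5),[2,4); WM=1
i=1 t=3 v=8: → [3,5),[2,4); WM=1
i=2 t=1 v=9: → [1,3),[0,2); WM=1
i=3 t=5 v=9: → [5,7),[4,6); WM=3; [0,2) fires=1 [1,3) fires=1
i=4 t=6 v=9: → [6,8),[5,7); WM=4; [2,4) fires=2
i=5 t=9 v=2: → [9,11),[8,10); WM=7; [3,5) fires=2 [4,6) fires=1 [5,7) fires=2
i=6 t=11 v=3: → [11,13),[10,12); WM=9; [6,8) fires=1
i=7 t=11 v=5: → [11,13),[10,12); WM=9
i=8 t=5 v=4: DROP (t<9-2); WM=9
i=9 t=13 v=5: → [13,15),[12,14); WM=11; [8,10) fires=1 [9,11) fires=1
i=10 t=14 v=5: → [14,16),[13,15); WM=12; [10,12) fires=2
i=11 t=15 v=8: → [15,17),[14,16); WM=13; [11,13) fires=2
i=12 t=17 v=6: → [17,19),[16,18); WM=15; [12,14) fires=1 [13,15) fires=2
i=13 t=12 v=9: DROP (t<15-2); WM=15
i=14 t=17 v=8: → [17,19),[16,18); WM=15
i=15 t=17 v=5: → [17,19),[16,18); WM=15
i=16 t=17 v=8: → [17,19),[16,18); WM=15
i=17 t=19 v=2: → [19,21),[18,20); WM=17; [14,16) fires=2 [15,17) fires=1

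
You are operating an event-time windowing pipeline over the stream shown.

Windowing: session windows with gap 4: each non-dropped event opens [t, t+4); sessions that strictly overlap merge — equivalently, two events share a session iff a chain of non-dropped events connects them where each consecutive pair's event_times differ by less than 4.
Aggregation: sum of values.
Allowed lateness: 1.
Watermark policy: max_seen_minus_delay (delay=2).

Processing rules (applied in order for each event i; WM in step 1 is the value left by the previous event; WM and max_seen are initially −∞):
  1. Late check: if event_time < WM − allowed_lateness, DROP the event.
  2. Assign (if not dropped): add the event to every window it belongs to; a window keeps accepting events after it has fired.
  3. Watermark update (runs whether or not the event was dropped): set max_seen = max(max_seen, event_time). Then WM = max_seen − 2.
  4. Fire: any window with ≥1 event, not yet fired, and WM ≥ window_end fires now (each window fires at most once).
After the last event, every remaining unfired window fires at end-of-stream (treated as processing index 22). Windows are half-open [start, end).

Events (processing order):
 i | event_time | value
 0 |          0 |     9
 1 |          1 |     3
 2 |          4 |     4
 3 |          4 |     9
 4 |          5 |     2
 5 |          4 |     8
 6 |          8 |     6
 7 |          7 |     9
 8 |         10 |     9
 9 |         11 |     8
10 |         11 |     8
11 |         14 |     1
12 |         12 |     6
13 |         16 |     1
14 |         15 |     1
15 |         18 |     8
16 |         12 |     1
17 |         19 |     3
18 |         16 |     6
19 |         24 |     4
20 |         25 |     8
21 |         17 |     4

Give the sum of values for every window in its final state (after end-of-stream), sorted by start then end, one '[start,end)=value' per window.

[0,23)=101 [24,29)=12

i=0 t=0 v=9: → [0,4); WM=-2
i=1 t=1 v=3: → [0,5); WM=-1
i=2 t=4 v=4: → [0,8); WM=2
i=3 t=4 v=9: → [0,8); WM=2
i=4 t=5 v=2: → [0,9); WM=3
i=5 t=4 v=8: → [0,9); WM=3
i=6 t=8 v=6: → [0,12); WM=6
i=7 t=7 v=9: → [0,12); WM=6
i=8 t=10 v=9: → [0,14); WM=8
i=9 t=11 v=8: → [0,15); WM=9
i=10 t=11 v=8: → [0,15); WM=9
i=11 t=14 v=1: → [0,18); WM=12
i=12 t=12 v=6: → [0,18); WM=12
i=13 t=16 v=1: → [0,20); WM=14
i=14 t=15 v=1: → [0,20); WM=14
i=15 t=18 v=8: → [0,22); WM=16
i=16 t=12 v=1: DROP (t<16-1); WM=16
i=17 t=19 v=3: → [0,23); WM=17
i=18 t=16 v=6: → [0,23); WM=17
i=19 t=24 v=4: → [24,28); WM=22
i=20 t=25 v=8: → [24,29); WM=23
i=21 t=17 v=4: DROP (t<23-1); WM=23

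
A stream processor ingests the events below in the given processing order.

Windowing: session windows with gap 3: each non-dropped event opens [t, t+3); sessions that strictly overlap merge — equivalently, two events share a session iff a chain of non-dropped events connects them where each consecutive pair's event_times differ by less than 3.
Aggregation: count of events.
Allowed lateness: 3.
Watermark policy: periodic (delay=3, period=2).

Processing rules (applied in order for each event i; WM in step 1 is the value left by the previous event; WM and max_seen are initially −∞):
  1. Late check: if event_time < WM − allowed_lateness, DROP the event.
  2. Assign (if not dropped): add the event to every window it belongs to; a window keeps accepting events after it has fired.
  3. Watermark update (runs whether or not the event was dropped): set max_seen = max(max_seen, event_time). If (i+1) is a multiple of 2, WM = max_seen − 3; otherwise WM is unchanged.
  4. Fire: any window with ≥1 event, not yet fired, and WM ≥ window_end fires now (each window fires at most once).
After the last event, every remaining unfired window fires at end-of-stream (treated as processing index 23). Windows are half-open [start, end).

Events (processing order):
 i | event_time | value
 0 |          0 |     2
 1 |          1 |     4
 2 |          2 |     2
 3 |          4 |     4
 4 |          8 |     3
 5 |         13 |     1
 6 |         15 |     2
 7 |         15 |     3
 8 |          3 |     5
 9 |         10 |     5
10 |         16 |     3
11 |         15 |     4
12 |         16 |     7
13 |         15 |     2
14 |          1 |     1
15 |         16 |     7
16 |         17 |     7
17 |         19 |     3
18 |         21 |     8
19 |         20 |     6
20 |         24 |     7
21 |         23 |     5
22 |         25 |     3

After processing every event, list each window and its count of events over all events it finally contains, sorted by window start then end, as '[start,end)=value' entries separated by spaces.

[0,7)=4 [8,13)=2 [13,28)=15

i=0 t=0 v=2: → [0,3); WM=−∞
i=1 t=1 v=4: → [0,4); WM=-2
i=2 t=2 v=2: → [0,5); WM=-2
i=3 t=4 v=4: → [0,7); WM=1
i=4 t=8 v=3: → [8,11); WM=1
i=5 t=13 v=1: → [13,16); WM=10
i=6 t=15 v=2: → [13,18); WM=10
i=7 t=15 v=3: → [13,18); WM=12
i=8 t=3 v=5: DROP (t<12-3); WM=12
i=9 t=10 v=5: → [8,13); WM=12
i=10 t=16 v=3: → [13,19); WM=12
i=11 t=15 v=4: → [13,19); WM=13
i=12 t=16 v=7: → [13,19); WM=13
i=13 t=15 v=2: → [13,19); WM=13
i=14 t=1 v=1: DROP (t<13-3); WM=13
i=15 t=16 v=7: → [13,19); WM=13
i=16 t=17 v=7: → [13,20); WM=13
i=17 t=19 v=3: → [13,22); WM=16
i=18 t=21 v=8: → [13,24); WM=16
i=19 t=20 v=6: → [13,24); WM=18
i=20 t=24 v=7: → [24,27); WM=18
i=21 t=23 v=5: → [13,27); WM=21
i=22 t=25 v=3: → [13,28); WM=21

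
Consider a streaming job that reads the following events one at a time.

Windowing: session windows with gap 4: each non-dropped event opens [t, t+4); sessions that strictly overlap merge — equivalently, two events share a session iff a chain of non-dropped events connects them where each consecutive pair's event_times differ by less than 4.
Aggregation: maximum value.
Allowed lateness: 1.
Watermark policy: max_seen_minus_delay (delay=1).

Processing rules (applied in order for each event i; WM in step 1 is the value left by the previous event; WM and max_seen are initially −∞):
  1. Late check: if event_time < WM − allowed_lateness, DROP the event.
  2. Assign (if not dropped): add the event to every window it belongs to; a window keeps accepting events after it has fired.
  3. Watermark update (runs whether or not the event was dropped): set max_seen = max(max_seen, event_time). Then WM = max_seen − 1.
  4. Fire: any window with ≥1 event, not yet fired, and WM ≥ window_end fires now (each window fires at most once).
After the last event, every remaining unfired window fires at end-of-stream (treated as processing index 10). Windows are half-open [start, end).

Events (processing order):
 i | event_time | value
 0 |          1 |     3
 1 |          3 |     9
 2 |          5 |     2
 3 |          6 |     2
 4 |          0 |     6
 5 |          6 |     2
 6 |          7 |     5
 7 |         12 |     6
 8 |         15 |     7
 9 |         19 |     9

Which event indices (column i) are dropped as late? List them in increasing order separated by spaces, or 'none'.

4

i=0 t=1 v=3: → [1,5); WM=0
i=1 t=3 v=9: → [1,7); WM=2
i=2 t=5 v=2: → [1,9); WM=4
i=3 t=6 v=2: → [1,10); WM=5
i=4 t=0 v=6: DROP (t<5-1); WM=5
i=5 t=6 v=2: → [1,10); WM=5
i=6 t=7 v=5: → [1,11); WM=6
i=7 t=12 v=6: → [12,16); WM=11
i=8 t=15 v=7: → [12,19); WM=14
i=9 t=19 v=9: → [19,23); WM=18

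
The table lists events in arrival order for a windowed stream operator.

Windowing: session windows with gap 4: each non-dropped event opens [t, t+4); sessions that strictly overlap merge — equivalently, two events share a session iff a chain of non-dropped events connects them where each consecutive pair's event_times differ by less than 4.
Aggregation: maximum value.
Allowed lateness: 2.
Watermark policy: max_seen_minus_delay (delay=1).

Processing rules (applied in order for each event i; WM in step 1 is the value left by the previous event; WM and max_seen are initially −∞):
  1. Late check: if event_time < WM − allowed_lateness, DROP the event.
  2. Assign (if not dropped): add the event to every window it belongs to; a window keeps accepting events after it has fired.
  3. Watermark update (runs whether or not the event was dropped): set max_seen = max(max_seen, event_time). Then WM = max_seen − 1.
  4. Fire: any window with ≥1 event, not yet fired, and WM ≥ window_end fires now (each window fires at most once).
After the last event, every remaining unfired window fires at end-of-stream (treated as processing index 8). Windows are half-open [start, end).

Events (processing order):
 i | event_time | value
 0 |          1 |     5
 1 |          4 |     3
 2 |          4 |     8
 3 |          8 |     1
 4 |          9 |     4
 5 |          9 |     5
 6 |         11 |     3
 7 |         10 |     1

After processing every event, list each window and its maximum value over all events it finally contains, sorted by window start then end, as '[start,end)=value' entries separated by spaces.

i=0 t=1 v=5: → [1,5); WM=0
i=1 t=4 v=3: → [1,8); WM=3
i=2 t=4 v=8: → [1,8); WM=3
i=3 t=8 v=1: → [8,12); WM=7
i=4 t=9 v=4: → [8,13); WM=8
i=5 t=9 v=5: → [8,13); WM=8
i=6 t=11 v=3: → [8,15); WM=10
i=7 t=10 v=1: → [8,15); WM=10

[1,8)=8 [8,15)=5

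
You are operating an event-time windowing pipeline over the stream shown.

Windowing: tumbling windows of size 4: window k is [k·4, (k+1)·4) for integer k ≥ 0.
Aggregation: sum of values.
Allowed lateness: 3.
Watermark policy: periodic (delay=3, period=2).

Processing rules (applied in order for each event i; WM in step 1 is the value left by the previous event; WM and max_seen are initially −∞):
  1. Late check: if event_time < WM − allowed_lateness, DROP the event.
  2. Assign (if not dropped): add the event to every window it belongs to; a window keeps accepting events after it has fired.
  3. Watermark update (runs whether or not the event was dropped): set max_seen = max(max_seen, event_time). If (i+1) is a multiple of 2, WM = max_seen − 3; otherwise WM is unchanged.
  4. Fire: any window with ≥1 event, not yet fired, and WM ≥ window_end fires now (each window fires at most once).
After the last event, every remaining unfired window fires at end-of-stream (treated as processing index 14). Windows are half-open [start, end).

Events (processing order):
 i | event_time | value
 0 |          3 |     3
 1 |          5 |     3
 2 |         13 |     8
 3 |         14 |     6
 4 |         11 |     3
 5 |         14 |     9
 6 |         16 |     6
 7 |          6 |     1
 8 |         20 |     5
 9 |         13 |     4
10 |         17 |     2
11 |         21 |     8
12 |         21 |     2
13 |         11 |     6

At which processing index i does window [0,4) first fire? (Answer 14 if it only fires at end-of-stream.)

i=0 t=3 v=3: → [0,4); WM=−∞
i=1 t=5 v=3: → [4,8); WM=2
i=2 t=13 v=8: → [12,16); WM=2
i=3 t=14 v=6: → [12,16); WM=11; [0,4) fires=3 [4,8) fires=3
i=4 t=11 v=3: → [8,12); WM=11
i=5 t=14 v=9: → [12,16); WM=11
i=6 t=16 v=6: → [16,20); WM=11
i=7 t=6 v=1: DROP (t<11-3); WM=13; [8,12) fires=3
i=8 t=20 v=5: → [20,24); WM=13
i=9 t=13 v=4: → [12,16); WM=17; [12,16) fires=27
i=10 t=17 v=2: → [16,20); WM=17
i=11 t=21 v=8: → [20,24); WM=18
i=12 t=21 v=2: → [20,24); WM=18
i=13 t=11 v=6: DROP (t<18-3); WM=18

3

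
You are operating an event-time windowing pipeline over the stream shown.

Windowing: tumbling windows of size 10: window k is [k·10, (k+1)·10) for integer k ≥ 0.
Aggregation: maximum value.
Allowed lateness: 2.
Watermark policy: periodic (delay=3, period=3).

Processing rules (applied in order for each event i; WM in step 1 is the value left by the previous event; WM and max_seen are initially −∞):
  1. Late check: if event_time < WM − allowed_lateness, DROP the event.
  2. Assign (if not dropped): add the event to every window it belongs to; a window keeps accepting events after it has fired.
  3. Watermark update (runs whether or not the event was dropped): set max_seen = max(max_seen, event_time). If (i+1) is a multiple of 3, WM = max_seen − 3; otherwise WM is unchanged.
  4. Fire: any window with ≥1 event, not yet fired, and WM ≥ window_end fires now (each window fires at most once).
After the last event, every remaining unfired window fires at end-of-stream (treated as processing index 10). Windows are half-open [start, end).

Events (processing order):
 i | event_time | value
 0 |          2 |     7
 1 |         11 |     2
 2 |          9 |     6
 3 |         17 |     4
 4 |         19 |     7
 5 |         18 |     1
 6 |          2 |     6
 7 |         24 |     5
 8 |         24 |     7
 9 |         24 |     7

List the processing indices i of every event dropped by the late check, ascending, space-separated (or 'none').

6

i=0 t=2 v=7: → [0,10); WM=−∞
i=1 t=11 v=2: → [10,20); WM=−∞
i=2 t=9 v=6: → [0,10); WM=8
i=3 t=17 v=4: → [10,20); WM=8
i=4 t=19 v=7: → [10,20); WM=8
i=5 t=18 v=1: → [10,20); WM=16; [0,10) fires=7
i=6 t=2 v=6: DROP (t<16-2); WM=16
i=7 t=24 v=5: → [20,30); WM=16
i=8 t=24 v=7: → [20,30); WM=21; [10,20) fires=7
i=9 t=24 v=7: → [20,30); WM=21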